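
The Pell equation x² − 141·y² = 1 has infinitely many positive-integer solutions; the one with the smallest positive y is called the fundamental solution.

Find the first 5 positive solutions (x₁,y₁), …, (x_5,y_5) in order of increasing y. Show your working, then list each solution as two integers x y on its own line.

95 8
18049 1520
3429215 288792
651532801 54868960
123787802975 10424813608

[11; 1,6,1,22] for √141; ℓ=4 ⇒ convergent index 3
k=0  a_k=11  p_k/q_k = 11/1
…
k=2  a_k=6  p_k/q_k = 83/7
k=3  a_k=1  p_k/q_k = 95/8
→ (95, 8).  Check: 95²=9025, 141·8²=9024, difference 1.
n=2: (95,8)∘(95,8) = (95·95+141·8·8, 95·8+8·95) = (18049,1520)
n=3: (18049,1520)∘(95,8) = (95·18049+141·8·1520, 95·1520+8·18049) = (3429215,288792)
n=4: (3429215,288792)∘(95,8) = (95·3429215+141·8·288792, 95·288792+8·3429215) = (651532801,54868960)
n=5: (651532801,54868960)∘(95,8) = (95·651532801+141·8·54868960, 95·54868960+8·651532801) = (123787802975,10424813608)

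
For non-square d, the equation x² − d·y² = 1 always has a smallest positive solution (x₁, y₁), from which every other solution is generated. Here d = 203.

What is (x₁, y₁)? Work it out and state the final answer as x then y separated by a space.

[14; 4,28] for √203; ℓ=2 ⇒ convergent index 1
step 0: (14, 1)  from 14·(1,0) + (0,1)
step 1: (57, 4)  from 4·(14,1) + (1,0)
(x₁, y₁) = (57, 4);  57² − 203·4² = 1 ✓

57 4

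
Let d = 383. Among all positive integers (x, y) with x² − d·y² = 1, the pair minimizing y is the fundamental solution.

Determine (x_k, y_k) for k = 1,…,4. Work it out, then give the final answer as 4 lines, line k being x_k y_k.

18768 959
704475647 35997024
26443197867024 1351184291905
992571874432137217 50718053544949056

√383 → a₀=19, period (1,1,3,19,3,1,1,38); ℓ=8 even so k=7
a_0=19:  p_0=19·1+0=19,  q_0=19·0+1=1
…
a_3=3:  p_3=3·39+20=137,  q_3=3·2+1=7
…
a_5=3:  p_5=3·2642+137=8063,  q_5=3·135+7=412
a_6=1:  p_6=1·8063+2642=10705,  q_6=1·412+135=547
a_7=1:  p_7=1·10705+8063=18768,  q_7=1·547+412=959
(x₁, y₁) = (18768, 959);  18768² − 383·959² = 1 ✓
(18768+959√383)^2 = 704475647 + 35997024√383
(18768+959√383)^3 = 26443197867024 + 1351184291905√383
(18768+959√383)^4 = 992571874432137217 + 50718053544949056√383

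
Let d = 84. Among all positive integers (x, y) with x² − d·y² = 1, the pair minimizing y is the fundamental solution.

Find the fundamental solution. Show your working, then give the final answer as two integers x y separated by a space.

[9; 6,18] for √84; ℓ=2 ⇒ convergent index 1
k=0  a_k=9  p_k/q_k = 9/1
k=1  a_k=6  p_k/q_k = 55/6
(x₁, y₁) = (55, 6);  55² − 84·6² = 1 ✓

55 6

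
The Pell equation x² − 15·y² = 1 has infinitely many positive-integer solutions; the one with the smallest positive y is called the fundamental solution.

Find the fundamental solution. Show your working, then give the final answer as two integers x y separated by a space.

√15 = [3; 1,6, …], period ℓ=2 (even) → k=1
a_0=3:  p_0=3·1+0=3,  q_0=3·0+1=1
a_1=1:  p_1=1·3+1=4,  q_1=1·1+0=1
(x₁, y₁) = (4, 1);  4² − 15·1² = 1 ✓

4 1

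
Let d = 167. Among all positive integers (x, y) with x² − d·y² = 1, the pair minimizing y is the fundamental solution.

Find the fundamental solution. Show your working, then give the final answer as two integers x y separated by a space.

d=167: √d = [12; 1,11,1,24] (ℓ=4, even), read p_3/q_3
k=0  a_k=12  p_k/q_k = 12/1
k=1  a_k=1  p_k/q_k = 13/1
k=2  a_k=11  p_k/q_k = 155/12
k=3  a_k=1  p_k/q_k = 168/13
(x₁, y₁) = (168, 13);  168² − 167·13² = 1 ✓

168 13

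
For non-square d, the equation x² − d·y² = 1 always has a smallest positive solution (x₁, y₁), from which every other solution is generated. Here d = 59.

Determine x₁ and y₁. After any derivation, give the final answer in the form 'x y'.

530 69

√59 = [7; 1,2,7,2,1,14, …], period ℓ=6 (even) → k=5
a_0=7:  p_0=7·1+0=7,  q_0=7·0+1=1
…
a_4=2:  p_4=2·169+23=361,  q_4=2·22+3=47
a_5=1:  p_5=1·361+169=530,  q_5=1·47+22=69
→ (530, 69).  Check: 530²=280900, 59·69²=280899, difference 1.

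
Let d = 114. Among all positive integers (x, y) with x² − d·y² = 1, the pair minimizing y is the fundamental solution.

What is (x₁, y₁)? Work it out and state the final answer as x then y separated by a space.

[10; 1,2,10,2,1,20] for √114; ℓ=6 ⇒ convergent index 5
k=0  a_k=10  p_k/q_k = 10/1
k=1  a_k=1  p_k/q_k = 11/1
…
k=3  a_k=10  p_k/q_k = 331/31
k=4  a_k=2  p_k/q_k = 694/65
k=5  a_k=1  p_k/q_k = 1025/96
(x₁, y₁) = (1025, 96);  1025² − 114·96² = 1 ✓

1025 96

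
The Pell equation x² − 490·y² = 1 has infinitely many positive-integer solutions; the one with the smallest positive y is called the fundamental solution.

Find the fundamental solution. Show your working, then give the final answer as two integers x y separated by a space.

√490 → a₀=22, period (7,2,1,4,4,4,1,2,7,44); ℓ=10 even so k=9
a_0=22:  p_0=22·1+0=22,  q_0=22·0+1=1
…
a_2=2:  p_2=2·155+22=332,  q_2=2·7+1=15
…
a_4=4:  p_4=4·487+332=2280,  q_4=4·22+15=103
…
a_7=1:  p_7=1·40708+9607=50315,  q_7=1·1839+434=2273
a_8=2:  p_8=2·50315+40708=141338,  q_8=2·2273+1839=6385
a_9=7:  p_9=7·141338+50315=1039681,  q_9=7·6385+2273=46968
→ (1039681, 46968).  Check: 1039681²=1080936581761, 490·46968²=1080936581760, difference 1.

1039681 46968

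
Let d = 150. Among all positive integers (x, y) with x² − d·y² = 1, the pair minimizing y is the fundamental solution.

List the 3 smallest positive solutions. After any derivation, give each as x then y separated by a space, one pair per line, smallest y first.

d=150: √d = [12; 4,24] (ℓ=2, even), read p_1/q_1
i=0: a=12 ⇒ p=12, q=1
i=1: a=4 ⇒ p=49, q=4
→ (49, 4).  Check: 49²=2401, 150·4²=2400, difference 1.
(49+4√150)^2 = 4801 + 392√150
(49+4√150)^3 = 470449 + 38412√150

49 4
4801 392
470449 38412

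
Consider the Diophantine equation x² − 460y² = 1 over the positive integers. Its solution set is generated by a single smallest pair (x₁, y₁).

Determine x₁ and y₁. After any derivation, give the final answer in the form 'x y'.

[21; 2,4,3,1,2,10,2,1,3,4,2,42] for √460; ℓ=12 ⇒ convergent index 11
step 0: (21, 1)  from 21·(1,0) + (0,1)
…
step 2: (193, 9)  from 4·(43,2) + (21,1)
step 3: (622, 29)  from 3·(193,9) + (43,2)
…
step 6: (23335, 1088)  from 10·(2252,105) + (815,38)
step 7: (48922, 2281)  from 2·(23335,1088) + (2252,105)
…
step 10: (1135029, 52921)  from 4·(265693,12388) + (72257,3369)
step 11: (2535751, 118230)  from 2·(1135029,52921) + (265693,12388)
fundamental: x₁=2535751, y₁=118230  (since 6430033134001 − 460·13978332900 = 1)

2535751 118230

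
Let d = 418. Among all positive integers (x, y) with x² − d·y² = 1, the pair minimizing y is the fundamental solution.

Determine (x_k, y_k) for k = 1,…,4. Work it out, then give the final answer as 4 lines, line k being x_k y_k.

√418 → a₀=20, period (2,4,20,4,2,40); ℓ=6 even so k=5
k=0  a_k=20  p_k/q_k = 20/1
k=1  a_k=2  p_k/q_k = 41/2
k=2  a_k=4  p_k/q_k = 184/9
k=3  a_k=20  p_k/q_k = 3721/182
k=4  a_k=4  p_k/q_k = 15068/737
k=5  a_k=2  p_k/q_k = 33857/1656
(x₁, y₁) = (33857, 1656);  33857² − 418·1656² = 1 ✓
n=2: (33857,1656)∘(33857,1656) = (33857·33857+418·1656·1656, 33857·1656+1656·33857) = (2292592897,112134384)
n=3: (2292592897,112134384)∘(33857,1656) = (33857·2292592897+418·1656·112134384, 33857·112134384+1656·2292592897) = (155240635393601,7593067676520)
n=4: (155240635393601,7593067676520)∘(33857,1656) = (33857·155240635393601+418·1656·7593067676520, 33857·7593067676520+1656·155240635393601) = (10511964382749705217,514156984535740896)

33857 1656
2292592897 112134384
155240635393601 7593067676520
10511964382749705217 514156984535740896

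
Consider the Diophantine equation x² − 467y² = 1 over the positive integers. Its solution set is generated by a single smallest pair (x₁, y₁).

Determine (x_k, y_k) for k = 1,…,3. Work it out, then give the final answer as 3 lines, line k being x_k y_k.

1625626 75225
5285319783751 244575431700
17183906517558380626 795176361465413175

√467 = [21; 1,1,1,1,3,…,1,1,42, …], period ℓ=14 (even) → k=13
k=0  a_k=21  p_k/q_k = 21/1
…
k=10  a_k=1  p_k/q_k = 358232/16577
…
k=12  a_k=1  p_k/q_k = 991929/45901
k=13  a_k=1  p_k/q_k = 1625626/75225
fundamental: x₁=1625626, y₁=75225  (since 2642659891876 − 467·5658800625 = 1)
k=2:  x_2 = 1625626·1625626+467·75225·75225 = 5285319783751,  y_2 = 1625626·75225+75225·1625626 = 244575431700
k=3:  x_3 = 1625626·5285319783751+467·75225·244575431700 = 17183906517558380626,  y_3 = 1625626·244575431700+75225·5285319783751 = 795176361465413175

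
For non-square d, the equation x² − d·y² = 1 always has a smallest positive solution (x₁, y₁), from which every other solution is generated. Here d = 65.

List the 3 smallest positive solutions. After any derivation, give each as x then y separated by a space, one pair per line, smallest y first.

129 16
33281 4128
8586369 1065008

√65 = [8; 16, …], period ℓ=1 (odd) → k=1
a_0=8:  p_0=8·1+0=8,  q_0=8·0+1=1
a_1=16:  p_1=16·8+1=129,  q_1=16·1+0=16
(x₁, y₁) = (129, 16);  129² − 65·16² = 1 ✓
k=2:  x_2 = 129·129+65·16·16 = 33281,  y_2 = 129·16+16·129 = 4128
k=3:  x_3 = 129·33281+65·16·4128 = 8586369,  y_3 = 129·4128+16·33281 = 1065008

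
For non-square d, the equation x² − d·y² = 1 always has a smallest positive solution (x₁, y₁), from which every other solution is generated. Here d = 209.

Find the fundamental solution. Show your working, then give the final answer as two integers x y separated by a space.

46551 3220

d=209: √d = [14; 2,5,3,2,3,5,2,28] (ℓ=8, even), read p_7/q_7
step 0: (14, 1)  from 14·(1,0) + (0,1)
step 1: (29, 2)  from 2·(14,1) + (1,0)
…
step 4: (1171, 81)  from 2·(506,35) + (159,11)
step 5: (4019, 278)  from 3·(1171,81) + (506,35)
step 6: (21266, 1471)  from 5·(4019,278) + (1171,81)
step 7: (46551, 3220)  from 2·(21266,1471) + (4019,278)
(x₁, y₁) = (46551, 3220);  46551² − 209·3220² = 1 ✓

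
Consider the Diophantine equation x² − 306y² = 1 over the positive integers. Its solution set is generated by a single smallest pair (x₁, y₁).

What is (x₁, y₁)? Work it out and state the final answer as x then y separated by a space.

35 2

d=306: √d = [17; 2,34] (ℓ=2, even), read p_1/q_1
k=0  a_k=17  p_k/q_k = 17/1
k=1  a_k=2  p_k/q_k = 35/2
→ (35, 2).  Check: 35²=1225, 306·2²=1224, difference 1.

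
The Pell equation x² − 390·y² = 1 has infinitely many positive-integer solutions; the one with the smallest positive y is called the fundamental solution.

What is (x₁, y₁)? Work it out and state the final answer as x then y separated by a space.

79 4

[19; 1,2,1,38] for √390; ℓ=4 ⇒ convergent index 3
i=0: a=19 ⇒ p=19, q=1
…
i=2: a=2 ⇒ p=59, q=3
i=3: a=1 ⇒ p=79, q=4
→ (79, 4).  Check: 79²=6241, 390·4²=6240, difference 1.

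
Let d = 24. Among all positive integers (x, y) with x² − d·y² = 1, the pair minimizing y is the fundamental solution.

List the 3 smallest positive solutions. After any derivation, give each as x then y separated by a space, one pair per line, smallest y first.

√24 = [4; 1,8, …], period ℓ=2 (even) → k=1
k=0  a_k=4  p_k/q_k = 4/1
k=1  a_k=1  p_k/q_k = 5/1
→ (5, 1).  Check: 5²=25, 24·1²=24, difference 1.
(5+1√24)^2 = 49 + 10√24
(5+1√24)^3 = 485 + 99√24

5 1
49 10
485 99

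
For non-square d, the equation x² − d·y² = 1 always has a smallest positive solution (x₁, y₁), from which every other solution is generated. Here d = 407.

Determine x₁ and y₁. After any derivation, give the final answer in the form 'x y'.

2663 132

[20; 5,1,2,1,5,40] for √407; ℓ=6 ⇒ convergent index 5
i=0: a=20 ⇒ p=20, q=1
i=1: a=5 ⇒ p=101, q=5
…
i=3: a=2 ⇒ p=343, q=17
i=4: a=1 ⇒ p=464, q=23
i=5: a=5 ⇒ p=2663, q=132
(x₁, y₁) = (2663, 132);  2663² − 407·132² = 1 ✓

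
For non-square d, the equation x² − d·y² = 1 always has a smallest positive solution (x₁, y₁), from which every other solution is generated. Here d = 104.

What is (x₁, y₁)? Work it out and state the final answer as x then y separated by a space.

51 5

√104 → a₀=10, period (5,20); ℓ=2 even so k=1
step 0: (10, 1)  from 10·(1,0) + (0,1)
step 1: (51, 5)  from 5·(10,1) + (1,0)
→ (51, 5).  Check: 51²=2601, 104·5²=2600, difference 1.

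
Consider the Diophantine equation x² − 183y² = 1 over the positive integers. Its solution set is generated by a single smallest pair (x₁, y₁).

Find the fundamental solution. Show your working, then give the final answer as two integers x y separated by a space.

487 36

√183 → a₀=13, period (1,1,8,1,1,26); ℓ=6 even so k=5
k=0  a_k=13  p_k/q_k = 13/1
k=1  a_k=1  p_k/q_k = 14/1
k=2  a_k=1  p_k/q_k = 27/2
k=3  a_k=8  p_k/q_k = 230/17
k=4  a_k=1  p_k/q_k = 257/19
k=5  a_k=1  p_k/q_k = 487/36
→ (487, 36).  Check: 487²=237169, 183·36²=237168, difference 1.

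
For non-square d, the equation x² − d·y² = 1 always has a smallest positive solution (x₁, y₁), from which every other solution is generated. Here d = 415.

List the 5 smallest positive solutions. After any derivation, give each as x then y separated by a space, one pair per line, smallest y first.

√415 = [20; 2,1,2,4,6,…,1,2,40, …], period ℓ=16 (even) → k=15
a_0=20:  p_0=20·1+0=20,  q_0=20·0+1=1
a_1=2:  p_1=2·20+1=41,  q_1=2·1+0=2
a_2=1:  p_2=1·41+20=61,  q_2=1·2+1=3
…
a_5=6:  p_5=6·713+163=4441,  q_5=6·35+8=218
a_6=1:  p_6=1·4441+713=5154,  q_6=1·218+35=253
…
a_9=1:  p_9=1·33939+9595=43534,  q_9=1·1666+471=2137
…
a_11=6:  p_11=6·77473+43534=508372,  q_11=6·3803+2137=24955
a_12=4:  p_12=4·508372+77473=2110961,  q_12=4·24955+3803=103623
a_13=2:  p_13=2·2110961+508372=4730294,  q_13=2·103623+24955=232201
a_14=1:  p_14=1·4730294+2110961=6841255,  q_14=1·232201+103623=335824
a_15=2:  p_15=2·6841255+4730294=18412804,  q_15=2·335824+232201=903849
→ (18412804, 903849).  Check: 18412804²=339031351142416, 415·903849²=339031351142415, difference 1.
(18412804+903849√415)^2 = 678062702284831 + 33284788965192√415
(18412804+903849√415)^3 = 24970071273761872339444 + 1225732590794885332887√415
(18412804+903849√415)^4 = 919538056459614718055705397121 + 45138347901436822389057205104√415
(18412804+903849√415)^5 = 33862548008263614468078655355989935124 + 1662247105585933832332453329850170345√415

18412804 903849
678062702284831 33284788965192
24970071273761872339444 1225732590794885332887
919538056459614718055705397121 45138347901436822389057205104
33862548008263614468078655355989935124 1662247105585933832332453329850170345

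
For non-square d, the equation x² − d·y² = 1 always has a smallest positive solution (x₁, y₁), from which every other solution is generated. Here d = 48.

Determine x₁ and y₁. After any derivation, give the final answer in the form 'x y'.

[6; 1,12] for √48; ℓ=2 ⇒ convergent index 1
step 0: (6, 1)  from 6·(1,0) + (0,1)
step 1: (7, 1)  from 1·(6,1) + (1,0)
→ (7, 1).  Check: 7²=49, 48·1²=48, difference 1.

7 1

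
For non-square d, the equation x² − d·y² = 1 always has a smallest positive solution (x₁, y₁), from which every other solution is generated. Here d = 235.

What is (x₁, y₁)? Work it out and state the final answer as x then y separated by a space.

46 3

√235 → a₀=15, period (3,30); ℓ=2 even so k=1
a_0=15:  p_0=15·1+0=15,  q_0=15·0+1=1
a_1=3:  p_1=3·15+1=46,  q_1=3·1+0=3
→ (46, 3).  Check: 46²=2116, 235·3²=2115, difference 1.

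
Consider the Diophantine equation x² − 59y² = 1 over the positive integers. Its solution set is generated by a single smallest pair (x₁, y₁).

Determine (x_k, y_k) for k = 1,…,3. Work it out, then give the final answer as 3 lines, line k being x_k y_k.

530 69
561799 73140
595506410 77528331

d=59: √d = [7; 1,2,7,2,1,14] (ℓ=6, even), read p_5/q_5
i=0: a=7 ⇒ p=7, q=1
i=1: a=1 ⇒ p=8, q=1
…
i=3: a=7 ⇒ p=169, q=22
i=4: a=2 ⇒ p=361, q=47
i=5: a=1 ⇒ p=530, q=69
fundamental: x₁=530, y₁=69  (since 280900 − 59·4761 = 1)
n=2: (530,69)∘(530,69) = (530·530+59·69·69, 530·69+69·530) = (561799,73140)
n=3: (561799,73140)∘(530,69) = (530·561799+59·69·73140, 530·73140+69·561799) = (595506410,77528331)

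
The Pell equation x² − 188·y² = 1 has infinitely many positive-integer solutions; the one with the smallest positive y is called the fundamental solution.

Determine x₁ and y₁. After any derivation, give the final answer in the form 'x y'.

√188 → a₀=13, period (1,2,2,6,2,2,1,26); ℓ=8 even so k=7
step 0: (13, 1)  from 13·(1,0) + (0,1)
step 1: (14, 1)  from 1·(13,1) + (1,0)
step 2: (41, 3)  from 2·(14,1) + (13,1)
step 3: (96, 7)  from 2·(41,3) + (14,1)
step 4: (617, 45)  from 6·(96,7) + (41,3)
step 5: (1330, 97)  from 2·(617,45) + (96,7)
step 6: (3277, 239)  from 2·(1330,97) + (617,45)
step 7: (4607, 336)  from 1·(3277,239) + (1330,97)
fundamental: x₁=4607, y₁=336  (since 21224449 − 188·112896 = 1)

4607 336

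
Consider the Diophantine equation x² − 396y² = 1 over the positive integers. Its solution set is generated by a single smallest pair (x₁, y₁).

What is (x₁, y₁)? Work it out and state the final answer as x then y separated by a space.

d=396: √d = [19; 1,8,1,38] (ℓ=4, even), read p_3/q_3
a_0=19:  p_0=19·1+0=19,  q_0=19·0+1=1
a_1=1:  p_1=1·19+1=20,  q_1=1·1+0=1
a_2=8:  p_2=8·20+19=179,  q_2=8·1+1=9
a_3=1:  p_3=1·179+20=199,  q_3=1·9+1=10
fundamental: x₁=199, y₁=10  (since 39601 − 396·100 = 1)

199 10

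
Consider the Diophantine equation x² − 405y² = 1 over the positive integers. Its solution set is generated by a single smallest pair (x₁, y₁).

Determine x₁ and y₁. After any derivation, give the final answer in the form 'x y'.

161 8

[20; 8,40] for √405; ℓ=2 ⇒ convergent index 1
a_0=20:  p_0=20·1+0=20,  q_0=20·0+1=1
a_1=8:  p_1=8·20+1=161,  q_1=8·1+0=8
(x₁, y₁) = (161, 8);  161² − 405·8² = 1 ✓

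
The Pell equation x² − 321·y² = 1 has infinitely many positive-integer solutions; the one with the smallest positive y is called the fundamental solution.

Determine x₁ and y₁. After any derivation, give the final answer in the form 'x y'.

[17; 1,10,1,34] for √321; ℓ=4 ⇒ convergent index 3
step 0: (17, 1)  from 17·(1,0) + (0,1)
step 1: (18, 1)  from 1·(17,1) + (1,0)
step 2: (197, 11)  from 10·(18,1) + (17,1)
step 3: (215, 12)  from 1·(197,11) + (18,1)
(x₁, y₁) = (215, 12);  215² − 321·12² = 1 ✓

215 12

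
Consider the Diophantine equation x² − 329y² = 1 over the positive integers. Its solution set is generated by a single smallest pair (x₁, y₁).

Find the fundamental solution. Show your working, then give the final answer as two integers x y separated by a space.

√329 → a₀=18, period (7,4,2,1,1,4,1,1,2,4,7,36); ℓ=12 even so k=11
k=0  a_k=18  p_k/q_k = 18/1
…
k=3  a_k=2  p_k/q_k = 1179/65
…
k=5  a_k=1  p_k/q_k = 2884/159
…
k=8  a_k=1  p_k/q_k = 29366/1619
k=9  a_k=2  p_k/q_k = 74857/4127
k=10  a_k=4  p_k/q_k = 328794/18127
k=11  a_k=7  p_k/q_k = 2376415/131016
→ (2376415, 131016).  Check: 2376415²=5647348252225, 329·131016²=5647348252224, difference 1.

2376415 131016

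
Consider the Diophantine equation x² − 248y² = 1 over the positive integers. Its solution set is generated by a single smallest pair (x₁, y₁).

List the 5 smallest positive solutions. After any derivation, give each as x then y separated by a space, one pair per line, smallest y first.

63 4
7937 504
999999 63500
125991937 8000496
15873984063 1007998996

[15; 1,2,1,30] for √248; ℓ=4 ⇒ convergent index 3
a_0=15:  p_0=15·1+0=15,  q_0=15·0+1=1
a_1=1:  p_1=1·15+1=16,  q_1=1·1+0=1
a_2=2:  p_2=2·16+15=47,  q_2=2·1+1=3
a_3=1:  p_3=1·47+16=63,  q_3=1·3+1=4
→ (63, 4).  Check: 63²=3969, 248·4²=3968, difference 1.
n=2: (63,4)∘(63,4) = (63·63+248·4·4, 63·4+4·63) = (7937,504)
n=3: (7937,504)∘(63,4) = (63·7937+248·4·504, 63·504+4·7937) = (999999,63500)
n=4: (999999,63500)∘(63,4) = (63·999999+248·4·63500, 63·63500+4·999999) = (125991937,8000496)
n=5: (125991937,8000496)∘(63,4) = (63·125991937+248·4·8000496, 63·8000496+4·125991937) = (15873984063,1007998996)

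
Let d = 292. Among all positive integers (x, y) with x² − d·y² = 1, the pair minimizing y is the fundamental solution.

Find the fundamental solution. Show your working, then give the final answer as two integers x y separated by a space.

√292 = [17; 11,2,1,3,8,3,1,2,11,34, …], period ℓ=10 (even) → k=9
step 0: (17, 1)  from 17·(1,0) + (0,1)
step 1: (188, 11)  from 11·(17,1) + (1,0)
…
step 3: (581, 34)  from 1·(393,23) + (188,11)
step 4: (2136, 125)  from 3·(581,34) + (393,23)
step 5: (17669, 1034)  from 8·(2136,125) + (581,34)
step 6: (55143, 3227)  from 3·(17669,1034) + (2136,125)
…
step 8: (200767, 11749)  from 2·(72812,4261) + (55143,3227)
step 9: (2281249, 133500)  from 11·(200767,11749) + (72812,4261)
fundamental: x₁=2281249, y₁=133500  (since 5204097000001 − 292·17822250000 = 1)

2281249 133500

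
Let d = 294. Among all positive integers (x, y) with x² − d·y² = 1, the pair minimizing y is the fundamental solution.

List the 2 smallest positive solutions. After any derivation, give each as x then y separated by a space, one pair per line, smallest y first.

4801 280
46099201 2688560

√294 → a₀=17, period (6,1,4,1,6,34); ℓ=6 even so k=5
step 0: (17, 1)  from 17·(1,0) + (0,1)
…
step 4: (703, 41)  from 1·(583,34) + (120,7)
step 5: (4801, 280)  from 6·(703,41) + (583,34)
(x₁, y₁) = (4801, 280);  4801² − 294·280² = 1 ✓
k=2:  x_2 = 4801·4801+294·280·280 = 46099201,  y_2 = 4801·280+280·4801 = 2688560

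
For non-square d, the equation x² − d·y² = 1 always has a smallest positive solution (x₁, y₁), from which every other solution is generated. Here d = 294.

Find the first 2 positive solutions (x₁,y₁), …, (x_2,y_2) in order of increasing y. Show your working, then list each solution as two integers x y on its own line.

d=294: √d = [17; 6,1,4,1,6,34] (ℓ=6, even), read p_5/q_5
step 0: (17, 1)  from 17·(1,0) + (0,1)
step 1: (103, 6)  from 6·(17,1) + (1,0)
step 2: (120, 7)  from 1·(103,6) + (17,1)
step 3: (583, 34)  from 4·(120,7) + (103,6)
step 4: (703, 41)  from 1·(583,34) + (120,7)
step 5: (4801, 280)  from 6·(703,41) + (583,34)
→ (4801, 280).  Check: 4801²=23049601, 294·280²=23049600, difference 1.
n=2: (4801,280)∘(4801,280) = (4801·4801+294·280·280, 4801·280+280·4801) = (46099201,2688560)

4801 280
46099201 2688560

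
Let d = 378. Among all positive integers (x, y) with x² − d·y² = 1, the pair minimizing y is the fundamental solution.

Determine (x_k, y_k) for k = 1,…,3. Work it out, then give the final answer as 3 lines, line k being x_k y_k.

8749 450
153090001 7874100
2678768828749 137781001350

√378 = [19; 2,3,1,4,1,3,2,38, …], period ℓ=8 (even) → k=7
a_0=19:  p_0=19·1+0=19,  q_0=19·0+1=1
a_1=2:  p_1=2·19+1=39,  q_1=2·1+0=2
…
a_3=1:  p_3=1·136+39=175,  q_3=1·7+2=9
a_4=4:  p_4=4·175+136=836,  q_4=4·9+7=43
a_5=1:  p_5=1·836+175=1011,  q_5=1·43+9=52
a_6=3:  p_6=3·1011+836=3869,  q_6=3·52+43=199
a_7=2:  p_7=2·3869+1011=8749,  q_7=2·199+52=450
→ (8749, 450).  Check: 8749²=76545001, 378·450²=76545000, difference 1.
(x_2, y_2) = (8749·8749 + 378·450·450, 8749·450 + 450·8749) = (153090001, 7874100)
(x_3, y_3) = (8749·153090001 + 378·450·7874100, 8749·7874100 + 450·153090001) = (2678768828749, 137781001350)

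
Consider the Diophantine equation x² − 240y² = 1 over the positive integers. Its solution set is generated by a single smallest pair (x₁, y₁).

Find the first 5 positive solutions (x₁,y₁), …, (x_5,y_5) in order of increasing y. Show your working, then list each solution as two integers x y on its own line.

√240 = [15; 2,30, …], period ℓ=2 (even) → k=1
step 0: (15, 1)  from 15·(1,0) + (0,1)
step 1: (31, 2)  from 2·(15,1) + (1,0)
→ (31, 2).  Check: 31²=961, 240·2²=960, difference 1.
(31+2√240)^2 = 1921 + 124√240
(31+2√240)^3 = 119071 + 7686√240
(31+2√240)^4 = 7380481 + 476408√240
(31+2√240)^5 = 457470751 + 29529610√240

31 2
1921 124
119071 7686
7380481 476408
457470751 29529610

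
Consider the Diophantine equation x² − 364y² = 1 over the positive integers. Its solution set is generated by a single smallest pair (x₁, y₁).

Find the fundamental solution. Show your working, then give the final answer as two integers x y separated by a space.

4954951 259710

d=364: √d = [19; 12,1,2,3,1,8,1,3,2,1,12,38] (ℓ=12, even), read p_11/q_11
a_0=19:  p_0=19·1+0=19,  q_0=19·0+1=1
…
a_3=2:  p_3=2·248+229=725,  q_3=2·13+12=38
a_4=3:  p_4=3·725+248=2423,  q_4=3·38+13=127
a_5=1:  p_5=1·2423+725=3148,  q_5=1·127+38=165
a_6=8:  p_6=8·3148+2423=27607,  q_6=8·165+127=1447
…
a_8=3:  p_8=3·30755+27607=119872,  q_8=3·1612+1447=6283
a_9=2:  p_9=2·119872+30755=270499,  q_9=2·6283+1612=14178
a_10=1:  p_10=1·270499+119872=390371,  q_10=1·14178+6283=20461
a_11=12:  p_11=12·390371+270499=4954951,  q_11=12·20461+14178=259710
fundamental: x₁=4954951, y₁=259710  (since 24551539412401 − 364·67449284100 = 1)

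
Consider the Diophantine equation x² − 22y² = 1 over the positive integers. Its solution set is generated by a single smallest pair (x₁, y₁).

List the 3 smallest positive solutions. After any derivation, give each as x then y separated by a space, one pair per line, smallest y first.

[4; 1,2,4,2,1,8] for √22; ℓ=6 ⇒ convergent index 5
i=0: a=4 ⇒ p=4, q=1
…
i=4: a=2 ⇒ p=136, q=29
i=5: a=1 ⇒ p=197, q=42
(x₁, y₁) = (197, 42);  197² − 22·42² = 1 ✓
(197+42√22)^2 = 77617 + 16548√22
(197+42√22)^3 = 30580901 + 6519870√22

197 42
77617 16548
30580901 6519870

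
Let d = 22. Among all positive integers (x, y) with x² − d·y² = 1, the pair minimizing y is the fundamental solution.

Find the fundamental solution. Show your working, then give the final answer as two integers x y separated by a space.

197 42

[4; 1,2,4,2,1,8] for √22; ℓ=6 ⇒ convergent index 5
a_0=4:  p_0=4·1+0=4,  q_0=4·0+1=1
…
a_4=2:  p_4=2·61+14=136,  q_4=2·13+3=29
a_5=1:  p_5=1·136+61=197,  q_5=1·29+13=42
(x₁, y₁) = (197, 42);  197² − 22·42² = 1 ✓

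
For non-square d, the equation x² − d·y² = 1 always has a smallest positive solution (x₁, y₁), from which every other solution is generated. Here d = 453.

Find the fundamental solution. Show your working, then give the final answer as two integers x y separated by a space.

1653751 77700

d=453: √d = [21; 3,1,1,10,14,10,1,1,3,42] (ℓ=10, even), read p_9/q_9
step 0: (21, 1)  from 21·(1,0) + (0,1)
…
step 3: (149, 7)  from 1·(85,4) + (64,3)
step 4: (1575, 74)  from 10·(149,7) + (85,4)
…
step 6: (223565, 10504)  from 10·(22199,1043) + (1575,74)
step 7: (245764, 11547)  from 1·(223565,10504) + (22199,1043)
step 8: (469329, 22051)  from 1·(245764,11547) + (223565,10504)
step 9: (1653751, 77700)  from 3·(469329,22051) + (245764,11547)
fundamental: x₁=1653751, y₁=77700  (since 2734892370001 − 453·6037290000 = 1)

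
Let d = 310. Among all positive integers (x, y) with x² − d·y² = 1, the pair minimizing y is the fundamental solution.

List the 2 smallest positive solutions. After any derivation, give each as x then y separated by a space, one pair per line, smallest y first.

[17; 1,1,1,1,5,…,1,1,34] for √310; ℓ=16 ⇒ convergent index 15
i=0: a=17 ⇒ p=17, q=1
i=1: a=1 ⇒ p=18, q=1
…
i=3: a=1 ⇒ p=53, q=3
i=4: a=1 ⇒ p=88, q=5
i=5: a=5 ⇒ p=493, q=28
i=6: a=3 ⇒ p=1567, q=89
i=7: a=1 ⇒ p=2060, q=117
i=8: a=2 ⇒ p=5687, q=323
i=9: a=1 ⇒ p=7747, q=440
…
i=11: a=5 ⇒ p=152387, q=8655
…
i=13: a=1 ⇒ p=333702, q=18953
i=14: a=1 ⇒ p=515017, q=29251
i=15: a=1 ⇒ p=848719, q=48204
fundamental: x₁=848719, y₁=48204  (since 720323940961 − 310·2323625616 = 1)
(848719+48204√310)^2 = 1440647881921 + 81823301352√310

848719 48204
1440647881921 81823301352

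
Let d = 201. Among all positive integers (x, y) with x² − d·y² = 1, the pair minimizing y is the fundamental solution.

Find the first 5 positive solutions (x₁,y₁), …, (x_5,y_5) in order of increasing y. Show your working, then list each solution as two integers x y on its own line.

√201 → a₀=14, period (5,1,1,1,2,…,1,5,28); ℓ=14 even so k=13
step 0: (14, 1)  from 14·(1,0) + (0,1)
…
step 2: (85, 6)  from 1·(71,5) + (14,1)
…
step 4: (241, 17)  from 1·(156,11) + (85,6)
…
step 11: (58085, 4097)  from 1·(33317,2350) + (24768,1747)
step 12: (91402, 6447)  from 1·(58085,4097) + (33317,2350)
step 13: (515095, 36332)  from 5·(91402,6447) + (58085,4097)
fundamental: x₁=515095, y₁=36332  (since 265322859025 − 201·1320014224 = 1)
(x_2, y_2) = (515095·515095 + 201·36332·36332, 515095·36332 + 36332·515095) = (530645718049, 37428863080)
(x_3, y_3) = (515095·530645718049 + 201·36332·37428863080, 515095·37428863080 + 36332·530645718049) = (546665912276384215, 38558840456348868)
(x_4, y_4) = (515095·546665912276384215 + 201·36332·38558840456348868, 515095·38558840456348868 + 36332·546665912276384215) = (563169756167477608732801, 39722931849688611461840)
(x_5, y_5) = (515095·563169756167477608732801 + 201·36332·39722931849688611461840, 515095·39722931849688611461840 + 36332·563169756167477608732801) = (580171851105627091828167877975, 40922167162192151801416600732)

515095 36332
530645718049 37428863080
546665912276384215 38558840456348868
563169756167477608732801 39722931849688611461840
580171851105627091828167877975 40922167162192151801416600732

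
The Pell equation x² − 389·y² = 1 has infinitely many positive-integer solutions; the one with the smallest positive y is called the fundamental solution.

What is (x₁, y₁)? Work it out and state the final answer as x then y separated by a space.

3287049 166660

√389 → a₀=19, period (1,2,1,1,1,1,2,1,38); ℓ=9 odd so k=17
step 0: (19, 1)  from 19·(1,0) + (0,1)
step 1: (20, 1)  from 1·(19,1) + (1,0)
…
step 3: (79, 4)  from 1·(59,3) + (20,1)
…
step 6: (355, 18)  from 1·(217,11) + (138,7)
…
step 9: (49643, 2517)  from 38·(1282,65) + (927,47)
step 10: (50925, 2582)  from 1·(49643,2517) + (1282,65)
step 11: (151493, 7681)  from 2·(50925,2582) + (49643,2517)
…
step 14: (556329, 28207)  from 1·(353911,17944) + (202418,10263)
…
step 16: (2376809, 120509)  from 2·(910240,46151) + (556329,28207)
step 17: (3287049, 166660)  from 1·(2376809,120509) + (910240,46151)
fundamental: x₁=3287049, y₁=166660  (since 10804691128401 − 389·27775555600 = 1)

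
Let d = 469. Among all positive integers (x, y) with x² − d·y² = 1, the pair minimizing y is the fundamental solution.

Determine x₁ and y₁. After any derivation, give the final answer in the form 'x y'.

137215 6336

√469 → a₀=21, period (1,1,1,10,6,10,1,1,1,42); ℓ=10 even so k=9
a_0=21:  p_0=21·1+0=21,  q_0=21·0+1=1
…
a_2=1:  p_2=1·22+21=43,  q_2=1·1+1=2
…
a_6=10:  p_6=10·4223+693=42923,  q_6=10·195+32=1982
a_7=1:  p_7=1·42923+4223=47146,  q_7=1·1982+195=2177
a_8=1:  p_8=1·47146+42923=90069,  q_8=1·2177+1982=4159
a_9=1:  p_9=1·90069+47146=137215,  q_9=1·4159+2177=6336
fundamental: x₁=137215, y₁=6336  (since 18827956225 − 469·40144896 = 1)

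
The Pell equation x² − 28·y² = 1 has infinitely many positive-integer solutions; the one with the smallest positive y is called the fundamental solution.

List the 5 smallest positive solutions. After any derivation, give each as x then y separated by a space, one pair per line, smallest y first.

127 24
32257 6096
8193151 1548360
2081028097 393277344
528572943487 99890897016

√28 → a₀=5, period (3,2,3,10); ℓ=4 even so k=3
i=0: a=5 ⇒ p=5, q=1
i=1: a=3 ⇒ p=16, q=3
i=2: a=2 ⇒ p=37, q=7
i=3: a=3 ⇒ p=127, q=24
→ (127, 24).  Check: 127²=16129, 28·24²=16128, difference 1.
(127+24√28)^2 = 32257 + 6096√28
(127+24√28)^3 = 8193151 + 1548360√28
(127+24√28)^4 = 2081028097 + 393277344√28
(127+24√28)^5 = 528572943487 + 99890897016√28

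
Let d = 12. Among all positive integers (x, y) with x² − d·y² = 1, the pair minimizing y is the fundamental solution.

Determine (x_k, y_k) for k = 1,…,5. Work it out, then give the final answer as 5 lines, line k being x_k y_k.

7 2
97 28
1351 390
18817 5432
262087 75658

√12 → a₀=3, period (2,6); ℓ=2 even so k=1
k=0  a_k=3  p_k/q_k = 3/1
k=1  a_k=2  p_k/q_k = 7/2
→ (7, 2).  Check: 7²=49, 12·2²=48, difference 1.
(7+2√12)^2 = 97 + 28√12
(7+2√12)^3 = 1351 + 390√12
(7+2√12)^4 = 18817 + 5432√12
(7+2√12)^5 = 262087 + 75658√12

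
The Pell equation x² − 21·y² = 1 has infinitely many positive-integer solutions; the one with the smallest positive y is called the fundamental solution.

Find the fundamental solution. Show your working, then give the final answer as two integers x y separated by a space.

55 12

√21 → a₀=4, period (1,1,2,1,1,8); ℓ=6 even so k=5
step 0: (4, 1)  from 4·(1,0) + (0,1)
step 1: (5, 1)  from 1·(4,1) + (1,0)
step 2: (9, 2)  from 1·(5,1) + (4,1)
step 3: (23, 5)  from 2·(9,2) + (5,1)
step 4: (32, 7)  from 1·(23,5) + (9,2)
step 5: (55, 12)  from 1·(32,7) + (23,5)
→ (55, 12).  Check: 55²=3025, 21·12²=3024, difference 1.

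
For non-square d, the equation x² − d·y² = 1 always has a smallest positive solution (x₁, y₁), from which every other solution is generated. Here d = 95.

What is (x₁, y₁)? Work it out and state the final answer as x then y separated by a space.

√95 → a₀=9, period (1,2,1,18); ℓ=4 even so k=3
i=0: a=9 ⇒ p=9, q=1
i=1: a=1 ⇒ p=10, q=1
i=2: a=2 ⇒ p=29, q=3
i=3: a=1 ⇒ p=39, q=4
→ (39, 4).  Check: 39²=1521, 95·4²=1520, difference 1.

39 4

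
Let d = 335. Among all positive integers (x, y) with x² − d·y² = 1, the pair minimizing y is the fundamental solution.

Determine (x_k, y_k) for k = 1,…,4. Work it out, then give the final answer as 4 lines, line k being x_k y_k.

[18; 3,3,3,36] for √335; ℓ=4 ⇒ convergent index 3
i=0: a=18 ⇒ p=18, q=1
…
i=2: a=3 ⇒ p=183, q=10
i=3: a=3 ⇒ p=604, q=33
→ (604, 33).  Check: 604²=364816, 335·33²=364815, difference 1.
(604+33√335)^2 = 729631 + 39864√335
(604+33√335)^3 = 881393644 + 48155679√335
(604+33√335)^4 = 1064722792321 + 58172020368√335

604 33
729631 39864
881393644 48155679
1064722792321 58172020368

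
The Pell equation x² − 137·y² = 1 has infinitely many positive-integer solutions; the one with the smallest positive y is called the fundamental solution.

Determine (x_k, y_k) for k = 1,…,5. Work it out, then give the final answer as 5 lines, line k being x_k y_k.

√137 = [11; 1,2,2,1,1,2,2,1,22, …], period ℓ=9 (odd) → k=17
i=0: a=11 ⇒ p=11, q=1
i=1: a=1 ⇒ p=12, q=1
i=2: a=2 ⇒ p=35, q=3
i=3: a=2 ⇒ p=82, q=7
…
i=5: a=1 ⇒ p=199, q=17
…
i=8: a=1 ⇒ p=1744, q=149
…
i=10: a=1 ⇒ p=41341, q=3532
i=11: a=2 ⇒ p=122279, q=10447
i=12: a=2 ⇒ p=285899, q=24426
…
i=16: a=2 ⇒ p=4286741, q=366241
i=17: a=1 ⇒ p=6083073, q=519712
(x₁, y₁) = (6083073, 519712);  6083073² − 137·519712² = 1 ✓
n=2: (6083073,519712)∘(6083073,519712) = (6083073·6083073+137·519712·519712, 6083073·519712+519712·6083073) = (74007554246657,6322892069952)
n=3: (74007554246657,6322892069952)∘(6083073,519712) = (6083073·74007554246657+137·519712·6322892069952, 6083073·6322892069952+519712·74007554246657) = (900386710067742990849,76925228065277725280)
n=4: (900386710067742990849,76925228065277725280)∘(6083073,519712) = (6083073·900386710067742990849+137·519712·76925228065277725280, 6083073·76925228065277725280+519712·900386710067742990849) = (10954236171143757109591351297,935883555725460013412300928)
n=5: (10954236171143757109591351297,935883555725460013412300928)∘(6083073,519712) = (6083073·10954236171143757109591351297+137·519712·935883555725460013412300928, 6083073·935883555725460013412300928+519712·10954236171143757109591351297) = (133270836576615035597116312473600513,11386095977955005515107946008258208)

6083073 519712
74007554246657 6322892069952
900386710067742990849 76925228065277725280
10954236171143757109591351297 935883555725460013412300928
133270836576615035597116312473600513 11386095977955005515107946008258208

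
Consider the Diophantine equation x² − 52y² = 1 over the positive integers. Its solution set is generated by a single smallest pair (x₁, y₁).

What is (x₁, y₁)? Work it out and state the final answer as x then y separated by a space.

649 90

√52 → a₀=7, period (4,1,2,1,4,14); ℓ=6 even so k=5
i=0: a=7 ⇒ p=7, q=1
…
i=2: a=1 ⇒ p=36, q=5
i=3: a=2 ⇒ p=101, q=14
i=4: a=1 ⇒ p=137, q=19
i=5: a=4 ⇒ p=649, q=90
fundamental: x₁=649, y₁=90  (since 421201 − 52·8100 = 1)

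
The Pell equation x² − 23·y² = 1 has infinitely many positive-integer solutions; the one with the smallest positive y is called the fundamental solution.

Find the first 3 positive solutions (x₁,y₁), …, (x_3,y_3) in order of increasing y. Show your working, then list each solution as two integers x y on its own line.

24 5
1151 240
55224 11515

√23 → a₀=4, period (1,3,1,8); ℓ=4 even so k=3
step 0: (4, 1)  from 4·(1,0) + (0,1)
step 1: (5, 1)  from 1·(4,1) + (1,0)
step 2: (19, 4)  from 3·(5,1) + (4,1)
step 3: (24, 5)  from 1·(19,4) + (5,1)
→ (24, 5).  Check: 24²=576, 23·5²=575, difference 1.
n=2: (24,5)∘(24,5) = (24·24+23·5·5, 24·5+5·24) = (1151,240)
n=3: (1151,240)∘(24,5) = (24·1151+23·5·240, 24·240+5·1151) = (55224,11515)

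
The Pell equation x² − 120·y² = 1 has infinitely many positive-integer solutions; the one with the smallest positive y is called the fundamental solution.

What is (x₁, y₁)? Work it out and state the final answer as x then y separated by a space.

√120 = [10; 1,20, …], period ℓ=2 (even) → k=1
step 0: (10, 1)  from 10·(1,0) + (0,1)
step 1: (11, 1)  from 1·(10,1) + (1,0)
→ (11, 1).  Check: 11²=121, 120·1²=120, difference 1.

11 1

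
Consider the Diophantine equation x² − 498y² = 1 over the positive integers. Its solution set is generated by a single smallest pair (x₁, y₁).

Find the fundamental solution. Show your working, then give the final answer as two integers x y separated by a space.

√498 = [22; 3,6,22,6,3,44, …], period ℓ=6 (even) → k=5
k=0  a_k=22  p_k/q_k = 22/1
k=1  a_k=3  p_k/q_k = 67/3
k=2  a_k=6  p_k/q_k = 424/19
k=3  a_k=22  p_k/q_k = 9395/421
k=4  a_k=6  p_k/q_k = 56794/2545
k=5  a_k=3  p_k/q_k = 179777/8056
fundamental: x₁=179777, y₁=8056  (since 32319769729 − 498·64899136 = 1)

179777 8056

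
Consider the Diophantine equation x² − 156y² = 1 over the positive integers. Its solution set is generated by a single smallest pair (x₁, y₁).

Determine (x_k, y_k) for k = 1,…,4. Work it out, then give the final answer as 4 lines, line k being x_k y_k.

25 2
1249 100
62425 4998
3120001 249800

√156 = [12; 2,24, …], period ℓ=2 (even) → k=1
i=0: a=12 ⇒ p=12, q=1
i=1: a=2 ⇒ p=25, q=2
→ (25, 2).  Check: 25²=625, 156·2²=624, difference 1.
(25+2√156)^2 = 1249 + 100√156
(25+2√156)^3 = 62425 + 4998√156
(25+2√156)^4 = 3120001 + 249800√156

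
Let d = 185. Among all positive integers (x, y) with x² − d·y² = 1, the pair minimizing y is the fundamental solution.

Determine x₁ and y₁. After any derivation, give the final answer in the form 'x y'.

9249 680

[13; 1,1,1,1,26] for √185; ℓ=5 ⇒ convergent index 9
k=0  a_k=13  p_k/q_k = 13/1
k=1  a_k=1  p_k/q_k = 14/1
k=2  a_k=1  p_k/q_k = 27/2
k=3  a_k=1  p_k/q_k = 41/3
k=4  a_k=1  p_k/q_k = 68/5
k=5  a_k=26  p_k/q_k = 1809/133
…
k=8  a_k=1  p_k/q_k = 5563/409
k=9  a_k=1  p_k/q_k = 9249/680
→ (9249, 680).  Check: 9249²=85544001, 185·680²=85544000, difference 1.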